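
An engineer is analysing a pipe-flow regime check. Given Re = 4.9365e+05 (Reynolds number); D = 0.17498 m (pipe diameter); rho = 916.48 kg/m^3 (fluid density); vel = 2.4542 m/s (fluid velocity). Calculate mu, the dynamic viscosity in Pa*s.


mu = rho * vel * D / Re
mu = 916.48 * 2.4542 * 0.17498 / 4.9365e+05
mu = 0.00079726 Pa*s


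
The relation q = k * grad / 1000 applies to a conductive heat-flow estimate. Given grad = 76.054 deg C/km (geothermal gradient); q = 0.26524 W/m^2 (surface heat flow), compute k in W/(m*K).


k = q * 1000 / grad
k = 0.26524 * 1000 / 76.054
k = 3.4875 W/(m*K)


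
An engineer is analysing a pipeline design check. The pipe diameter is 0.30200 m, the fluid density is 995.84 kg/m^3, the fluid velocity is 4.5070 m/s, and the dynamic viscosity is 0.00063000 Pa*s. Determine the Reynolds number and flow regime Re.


Step 1: Re = rho*vel*D/mu = 995.84*4.507*0.302/0.00063 = 2.1515e+06
Step 2: Re = 2.1515e+06 > 4000, so flow is turbulent.
Re = 2.1515e+06 (turbulent)


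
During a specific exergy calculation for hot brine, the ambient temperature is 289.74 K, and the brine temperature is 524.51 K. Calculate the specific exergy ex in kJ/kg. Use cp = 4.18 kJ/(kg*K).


ex = cp * ((T_b - T_0) - T_0 * ln(T_b/T_0))
ex = 4.18 * ((524.51 - 289.74) - 289.74 * ln(524.51/289.74))
ex = 262.57 kJ/kg


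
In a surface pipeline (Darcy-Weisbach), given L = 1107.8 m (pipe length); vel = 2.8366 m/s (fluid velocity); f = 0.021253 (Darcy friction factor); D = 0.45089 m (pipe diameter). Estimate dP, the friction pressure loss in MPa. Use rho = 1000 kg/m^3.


dP = f * (L/D) * (rho*vel^2/2) / 1000
dP = 0.021253 * (1107.8/0.45089) * (1000*2.8366^2/2) / 1000
dP = 210.0764 kPa
Convert: 210.0764 kPa * 0.001 = 0.21008 MPa
dP = 0.21008 MPa


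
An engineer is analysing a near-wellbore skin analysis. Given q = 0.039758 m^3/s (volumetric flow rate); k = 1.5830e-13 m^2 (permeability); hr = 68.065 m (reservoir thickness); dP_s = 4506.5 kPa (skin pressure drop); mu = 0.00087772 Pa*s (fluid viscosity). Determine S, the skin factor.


S = dP_s * 1000 * 2*pi*k*hr / (q*mu)
S = 4506.5 * 1000 * 2*pi*1.5830e-13*68.065 / (0.039758*0.00087772)
S = 8.7427


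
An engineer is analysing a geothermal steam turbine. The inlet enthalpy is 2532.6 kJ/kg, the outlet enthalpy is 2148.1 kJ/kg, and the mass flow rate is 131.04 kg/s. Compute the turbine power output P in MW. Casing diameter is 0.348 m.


P = mdot * (h_in - h_out) / 1000
P = 131.04 * (2532.6 - 2148.1) / 1000
P = 50.385 MW


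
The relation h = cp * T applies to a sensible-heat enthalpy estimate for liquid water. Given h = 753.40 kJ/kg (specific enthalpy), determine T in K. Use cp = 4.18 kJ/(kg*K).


T = h / cp
T = 753.40 / 4.18
T = 180.2392 deg C
Convert to K: 180.2392 + 273.15 = 453.39 K
T = 453.39 K


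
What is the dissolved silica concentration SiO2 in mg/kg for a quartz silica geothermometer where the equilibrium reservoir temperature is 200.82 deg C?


SiO2 = 10^(5.19 - 1309/(T_eq + 273.15))
SiO2 = 10^(5.19 - 1309/(200.82 + 273.15))
SiO2 = 268.05 mg/kg


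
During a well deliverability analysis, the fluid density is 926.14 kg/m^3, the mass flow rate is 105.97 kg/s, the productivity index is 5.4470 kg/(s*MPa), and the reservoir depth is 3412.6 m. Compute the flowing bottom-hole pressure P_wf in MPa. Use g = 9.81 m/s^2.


Step 1: P_i = rho*g*h/1e6 = 926.14*9.81*3412.6/1e6 = 31.00495 MPa
Step 2: P_wf = P_i - mdot/PI = 31.00495 - 105.97/5.447 = 11.550 MPa
P_wf = 11.550 MPa


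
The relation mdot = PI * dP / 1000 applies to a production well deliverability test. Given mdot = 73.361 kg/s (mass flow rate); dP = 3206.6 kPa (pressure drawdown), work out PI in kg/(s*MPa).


PI = mdot * 1000 / dP
PI = 73.361 * 1000 / 3206.6
PI = 22.878 kg/(s*MPa)


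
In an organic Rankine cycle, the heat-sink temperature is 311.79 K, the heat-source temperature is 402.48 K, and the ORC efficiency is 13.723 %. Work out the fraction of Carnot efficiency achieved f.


f = (eta_orc/100) / (1 - Tc/Th)
f = (13.723/100) / (1 - 311.79/402.48)
f = 0.60902


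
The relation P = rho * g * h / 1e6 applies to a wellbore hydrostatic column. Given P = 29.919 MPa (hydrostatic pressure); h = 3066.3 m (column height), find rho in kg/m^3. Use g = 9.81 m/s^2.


rho = P * 1e6 / (g * h)
rho = 29.919 * 1e6 / (9.81 * 3066.3)
rho = 994.63 kg/m^3


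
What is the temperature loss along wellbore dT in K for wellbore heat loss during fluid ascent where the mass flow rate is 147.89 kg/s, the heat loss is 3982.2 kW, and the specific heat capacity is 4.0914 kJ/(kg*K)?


dT = Q_loss / (mdot * cp)
dT = 3982.2 / (147.89 * 4.0914)
dT = 6.5813 K


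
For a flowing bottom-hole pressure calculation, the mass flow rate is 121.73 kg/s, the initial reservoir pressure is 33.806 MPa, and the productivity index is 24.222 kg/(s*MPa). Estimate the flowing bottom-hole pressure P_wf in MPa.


P_wf = P_i - mdot / PI
P_wf = 33.806 - 121.73 / 24.222
P_wf = 28.780 MPa


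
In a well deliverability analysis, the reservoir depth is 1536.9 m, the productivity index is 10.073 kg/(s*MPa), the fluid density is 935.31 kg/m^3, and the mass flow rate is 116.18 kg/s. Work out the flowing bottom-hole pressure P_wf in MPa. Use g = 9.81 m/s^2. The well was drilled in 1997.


Step 1: P_i = rho*g*h/1e6 = 935.31*9.81*1536.9/1e6 = 14.10166 MPa
Step 2: P_wf = P_i - mdot/PI = 14.10166 - 116.18/10.073 = 2.5679 MPa
P_wf = 2.5679 MPa


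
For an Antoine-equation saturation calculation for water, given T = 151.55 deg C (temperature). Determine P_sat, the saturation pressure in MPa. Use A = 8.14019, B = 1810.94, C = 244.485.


P_sat = 10^(A - B/(C + T)) / 760 * 0.101325
P_sat = 10^(8.14019 - 1810.94/(244.485 + 151.55)) / 760 * 0.101325
P_sat = 0.49251 MPa


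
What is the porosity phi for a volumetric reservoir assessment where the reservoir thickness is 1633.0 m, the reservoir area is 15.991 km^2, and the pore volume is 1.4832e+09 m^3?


phi = Vp / (A * 1e6 * hr)
phi = 1.4832e+09 / (15.991 * 1e6 * 1633.0)
phi = 0.056799


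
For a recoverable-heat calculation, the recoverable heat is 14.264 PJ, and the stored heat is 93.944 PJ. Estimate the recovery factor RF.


RF = Q_rec / Q_s
RF = 14.264 / 93.944
RF = 0.15184


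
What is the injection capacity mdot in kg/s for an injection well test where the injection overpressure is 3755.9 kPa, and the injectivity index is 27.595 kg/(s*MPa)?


mdot = II * dP / 1000
mdot = 27.595 * 3755.9 / 1000
mdot = 103.64 kg/s


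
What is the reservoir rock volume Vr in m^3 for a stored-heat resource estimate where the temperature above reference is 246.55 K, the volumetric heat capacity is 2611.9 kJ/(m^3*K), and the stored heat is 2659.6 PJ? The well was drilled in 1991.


Vr = Q_s * 1e12 / (rhoc * dT)
Vr = 2659.6 * 1e12 / (2611.9 * 246.55)
Vr = 4.1300e+09 m^3


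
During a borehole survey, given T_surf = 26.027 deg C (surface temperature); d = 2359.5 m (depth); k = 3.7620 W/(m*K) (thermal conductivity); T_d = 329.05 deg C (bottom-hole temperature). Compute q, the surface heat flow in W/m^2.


Step 1: grad = (T_d - T_surf)/d * 1000 = (329.05 - 26.027)/2359.5 * 1000 = 128.4268 deg C/km
Step 2: q = k * grad / 1000 = 3.762 * 128.4268 / 1000 = 0.48314 W/m^2
q = 0.48314 W/m^2


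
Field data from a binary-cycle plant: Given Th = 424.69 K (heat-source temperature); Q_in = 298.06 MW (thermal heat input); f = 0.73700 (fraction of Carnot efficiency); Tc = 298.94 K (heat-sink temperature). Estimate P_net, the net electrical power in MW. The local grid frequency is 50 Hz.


Step 1: eta = (1 - Tc/Th)*f = (1 - 298.94/424.69)*0.737 = 0.2182245
Step 2: P_net = eta * Q_in = 0.2182245 * 298.06 = 65.044 MW
P_net = 65.044 MW


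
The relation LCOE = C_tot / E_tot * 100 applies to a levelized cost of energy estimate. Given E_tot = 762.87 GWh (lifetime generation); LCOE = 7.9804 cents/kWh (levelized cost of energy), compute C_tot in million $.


C_tot = LCOE / 100 * E_tot
C_tot = 7.9804 / 100 * 762.87
C_tot = 60.880 million $


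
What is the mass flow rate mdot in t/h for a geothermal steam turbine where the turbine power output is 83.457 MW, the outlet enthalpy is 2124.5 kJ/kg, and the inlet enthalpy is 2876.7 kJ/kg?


mdot = P * 1000 / (h_in - h_out)
mdot = 83.457 * 1000 / (2876.7 - 2124.5)
mdot = 110.9505 kg/s
Convert: 110.9505 kg/s * 3.6 = 399.42 t/h
mdot = 399.42 t/h


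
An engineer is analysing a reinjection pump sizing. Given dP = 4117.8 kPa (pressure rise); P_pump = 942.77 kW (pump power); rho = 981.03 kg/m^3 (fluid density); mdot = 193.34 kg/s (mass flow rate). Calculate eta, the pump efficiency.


eta = mdot * dP / (rho * P_pump)
eta = 193.34 * 4117.8 / (981.03 * 942.77)
eta = 0.86079


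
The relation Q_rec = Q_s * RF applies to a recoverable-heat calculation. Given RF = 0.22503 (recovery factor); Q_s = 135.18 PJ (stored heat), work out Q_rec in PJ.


Q_rec = Q_s * RF
Q_rec = 135.18 * 0.22503
Q_rec = 30.420 PJ


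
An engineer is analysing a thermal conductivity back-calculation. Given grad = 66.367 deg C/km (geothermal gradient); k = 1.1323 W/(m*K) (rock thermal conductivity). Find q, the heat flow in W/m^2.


q = k * grad / 1000
q = 1.1323 * 66.367 / 1000
q = 0.075147 W/m^2


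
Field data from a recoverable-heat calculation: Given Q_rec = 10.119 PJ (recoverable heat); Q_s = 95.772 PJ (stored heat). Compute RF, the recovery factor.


RF = Q_rec / Q_s
RF = 10.119 / 95.772
RF = 0.10566


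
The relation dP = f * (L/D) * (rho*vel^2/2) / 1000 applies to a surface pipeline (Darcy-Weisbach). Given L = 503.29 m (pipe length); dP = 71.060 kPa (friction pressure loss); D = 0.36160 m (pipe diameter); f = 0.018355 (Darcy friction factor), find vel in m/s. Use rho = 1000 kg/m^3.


vel = sqrt(dP*1000*2*D / (f*L*rho))
vel = sqrt(71.060*1000*2*0.36160 / (0.018355*503.29*1000))
vel = 2.3586 m/s


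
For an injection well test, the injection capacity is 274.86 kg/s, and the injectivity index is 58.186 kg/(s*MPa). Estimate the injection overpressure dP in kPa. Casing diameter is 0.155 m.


dP = mdot * 1000 / II
dP = 274.86 * 1000 / 58.186
dP = 4723.8 kPa


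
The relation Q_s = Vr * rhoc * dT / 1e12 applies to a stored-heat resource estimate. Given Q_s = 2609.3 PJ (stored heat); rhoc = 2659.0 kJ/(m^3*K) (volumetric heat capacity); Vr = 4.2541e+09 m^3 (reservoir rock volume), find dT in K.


dT = Q_s * 1e12 / (Vr * rhoc)
dT = 2609.3 * 1e12 / (4.2541e+09 * 2659.0)
dT = 230.67 K


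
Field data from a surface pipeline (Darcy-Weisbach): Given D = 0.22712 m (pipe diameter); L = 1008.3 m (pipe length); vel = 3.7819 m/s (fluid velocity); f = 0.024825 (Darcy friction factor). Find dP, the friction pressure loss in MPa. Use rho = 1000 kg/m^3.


dP = f * (L/D) * (rho*vel^2/2) / 1000
dP = 0.024825 * (1008.3/0.22712) * (1000*3.7819^2/2) / 1000
dP = 788.1588 kPa
Convert: 788.1588 kPa * 0.001 = 0.78816 MPa
dP = 0.78816 MPa


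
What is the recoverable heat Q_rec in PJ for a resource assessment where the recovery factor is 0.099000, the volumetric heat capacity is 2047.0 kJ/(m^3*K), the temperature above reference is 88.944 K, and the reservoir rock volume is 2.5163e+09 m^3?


Step 1: Q_s = Vr*rhoc*dT/1e12 = 2.5163e+09*2047.0*88.944/1e12 = 458.1386 PJ
Step 2: Q_rec = Q_s * RF = 458.1386 * 0.099 = 45.356 PJ
Q_rec = 45.356 PJ


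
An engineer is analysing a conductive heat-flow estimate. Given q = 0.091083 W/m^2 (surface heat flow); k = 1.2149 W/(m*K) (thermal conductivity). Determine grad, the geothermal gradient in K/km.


grad = q * 1000 / k
grad = 0.091083 * 1000 / 1.2149
grad = 74.97160 deg C/km
Convert: 74.97160 deg C/km * 1.0 = 74.972 K/km
grad = 74.972 K/km


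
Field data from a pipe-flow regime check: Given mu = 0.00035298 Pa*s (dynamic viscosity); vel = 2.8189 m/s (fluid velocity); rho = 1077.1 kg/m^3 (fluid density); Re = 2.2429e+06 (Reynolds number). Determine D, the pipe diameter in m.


D = Re * mu / (rho * vel)
D = 2.2429e+06 * 0.00035298 / (1077.1 * 2.8189)
D = 0.26075 m


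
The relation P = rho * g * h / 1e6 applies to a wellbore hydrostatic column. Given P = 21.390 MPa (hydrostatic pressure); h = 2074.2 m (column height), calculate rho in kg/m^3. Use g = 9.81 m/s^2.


rho = P * 1e6 / (g * h)
rho = 21.390 * 1e6 / (9.81 * 2074.2)
rho = 1051.2 kg/m^3


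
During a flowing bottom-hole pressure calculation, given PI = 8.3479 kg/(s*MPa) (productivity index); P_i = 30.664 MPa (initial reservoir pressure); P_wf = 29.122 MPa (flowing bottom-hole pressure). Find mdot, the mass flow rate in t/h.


mdot = (P_i - P_wf) * PI
mdot = (30.664 - 29.122) * 8.3479
mdot = 12.87246 kg/s
Convert: 12.87246 kg/s * 3.6 = 46.341 t/h
mdot = 46.341 t/h


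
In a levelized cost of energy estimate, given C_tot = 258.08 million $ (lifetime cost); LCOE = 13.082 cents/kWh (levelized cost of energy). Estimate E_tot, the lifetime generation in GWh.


E_tot = C_tot / LCOE * 100
E_tot = 258.08 / 13.082 * 100
E_tot = 1972.8 GWh


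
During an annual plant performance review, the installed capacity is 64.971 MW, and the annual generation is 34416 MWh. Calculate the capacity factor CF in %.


CF = E_a / (cap * 8760) * 100
CF = 34416 / (64.971 * 8760) * 100
CF = 6.0470 %


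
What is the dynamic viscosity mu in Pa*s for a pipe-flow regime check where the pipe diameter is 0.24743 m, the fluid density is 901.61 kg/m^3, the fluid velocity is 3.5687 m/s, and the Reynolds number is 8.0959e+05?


mu = rho * vel * D / Re
mu = 901.61 * 3.5687 * 0.24743 / 8.0959e+05
mu = 0.00098337 Pa*s


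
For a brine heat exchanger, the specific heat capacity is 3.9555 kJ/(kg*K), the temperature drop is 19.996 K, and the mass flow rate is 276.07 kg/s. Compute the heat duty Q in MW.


Q = mdot * cp * dT / 1000
Q = 276.07 * 3.9555 * 19.996 / 1000
Q = 21.836 MW


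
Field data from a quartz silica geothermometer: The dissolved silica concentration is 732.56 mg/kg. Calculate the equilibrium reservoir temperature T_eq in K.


T_eq = 1309 / (5.19 - log10(SiO2)) - 273.15
T_eq = 1309 / (5.19 - log10(732.56)) - 273.15
T_eq = 289.8228 deg C
Convert to K: 289.8228 + 273.15 = 562.97 K
T_eq = 562.97 K


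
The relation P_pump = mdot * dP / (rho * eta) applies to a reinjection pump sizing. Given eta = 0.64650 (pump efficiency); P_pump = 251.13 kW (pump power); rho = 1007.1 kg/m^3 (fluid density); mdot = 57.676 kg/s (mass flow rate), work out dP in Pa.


dP = P_pump * rho * eta / mdot
dP = 251.13 * 1007.1 * 0.64650 / 57.676
dP = 2834.945 kPa
Convert: 2834.945 kPa * 1000.0 = 2.8349e+06 Pa
dP = 2.8349e+06 Pa


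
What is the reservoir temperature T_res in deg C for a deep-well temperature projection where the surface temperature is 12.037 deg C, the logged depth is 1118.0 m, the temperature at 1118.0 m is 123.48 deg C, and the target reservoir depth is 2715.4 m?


Step 1: grad = (T_d1 - T_surf)/d1 * 1000 = (123.48 - 12.037)/1118.0 * 1000 = 99.68068 deg C/km
Step 2: T_res = T_surf + grad*d2/1000 = 12.037 + 99.68068*2715.4/1000 = 282.71 deg C
T_res = 282.71 deg C


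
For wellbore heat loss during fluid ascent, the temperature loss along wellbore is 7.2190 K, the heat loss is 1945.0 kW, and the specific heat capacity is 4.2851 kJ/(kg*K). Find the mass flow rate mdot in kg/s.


mdot = Q_loss / (cp * dT)
mdot = 1945.0 / (4.2851 * 7.2190)
mdot = 62.876 kg/s


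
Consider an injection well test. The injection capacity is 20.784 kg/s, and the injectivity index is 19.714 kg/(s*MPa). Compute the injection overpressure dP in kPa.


dP = mdot * 1000 / II
dP = 20.784 * 1000 / 19.714
dP = 1054.3 kPa


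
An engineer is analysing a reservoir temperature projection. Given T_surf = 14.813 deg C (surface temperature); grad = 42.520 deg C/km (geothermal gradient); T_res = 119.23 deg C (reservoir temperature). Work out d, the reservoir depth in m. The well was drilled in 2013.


d = (T_res - T_surf) / grad * 1000
d = (119.23 - 14.813) / 42.520 * 1000
d = 2455.7 m


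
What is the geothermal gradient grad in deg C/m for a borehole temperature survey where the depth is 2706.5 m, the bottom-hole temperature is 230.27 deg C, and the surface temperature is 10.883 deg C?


grad = (T_d - T_surf) / d * 1000
grad = (230.27 - 10.883) / 2706.5 * 1000
grad = 81.05930 deg C/km
Convert: 81.05930 deg C/km * 0.001 = 0.081059 deg C/m
grad = 0.081059 deg C/m


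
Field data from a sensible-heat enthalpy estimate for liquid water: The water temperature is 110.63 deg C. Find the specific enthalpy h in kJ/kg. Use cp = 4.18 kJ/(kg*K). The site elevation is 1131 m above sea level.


h = cp * T
h = 4.18 * 110.63
h = 462.43 kJ/kg


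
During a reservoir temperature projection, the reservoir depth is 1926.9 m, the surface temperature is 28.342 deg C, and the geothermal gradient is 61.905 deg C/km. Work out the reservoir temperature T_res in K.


T_res = T_surf + grad * d / 1000
T_res = 28.342 + 61.905 * 1926.9 / 1000
T_res = 147.6267 deg C
Convert to K: 147.6267 + 273.15 = 420.78 K
T_res = 420.78 K


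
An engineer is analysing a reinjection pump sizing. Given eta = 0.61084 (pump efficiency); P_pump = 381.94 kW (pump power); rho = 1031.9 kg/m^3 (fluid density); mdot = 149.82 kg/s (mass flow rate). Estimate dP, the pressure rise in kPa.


dP = P_pump * rho * eta / mdot
dP = 381.94 * 1031.9 * 0.61084 / 149.82
dP = 1606.9 kPa


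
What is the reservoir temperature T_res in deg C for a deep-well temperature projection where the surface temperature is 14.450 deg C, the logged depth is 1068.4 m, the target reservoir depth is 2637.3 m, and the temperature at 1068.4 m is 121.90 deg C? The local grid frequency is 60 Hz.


Step 1: grad = (T_d1 - T_surf)/d1 * 1000 = (121.9 - 14.45)/1068.4 * 1000 = 100.5709 deg C/km
Step 2: T_res = T_surf + grad*d2/1000 = 14.45 + 100.5709*2637.3/1000 = 279.69 deg C
T_res = 279.69 deg C


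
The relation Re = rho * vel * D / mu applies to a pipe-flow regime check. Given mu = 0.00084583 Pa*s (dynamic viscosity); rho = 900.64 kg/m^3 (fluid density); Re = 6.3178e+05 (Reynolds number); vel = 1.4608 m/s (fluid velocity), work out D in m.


D = Re * mu / (rho * vel)
D = 6.3178e+05 * 0.00084583 / (900.64 * 1.4608)
D = 0.40617 m


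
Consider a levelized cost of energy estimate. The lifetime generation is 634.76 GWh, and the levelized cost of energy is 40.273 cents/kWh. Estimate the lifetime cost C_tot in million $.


C_tot = LCOE / 100 * E_tot
C_tot = 40.273 / 100 * 634.76
C_tot = 255.64 million $


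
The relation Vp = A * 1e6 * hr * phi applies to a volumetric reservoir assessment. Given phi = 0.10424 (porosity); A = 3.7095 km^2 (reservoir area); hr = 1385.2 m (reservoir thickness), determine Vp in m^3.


Vp = A * 1e6 * hr * phi
Vp = 3.7095 * 1e6 * 1385.2 * 0.10424
Vp = 5.3563e+08 m^3


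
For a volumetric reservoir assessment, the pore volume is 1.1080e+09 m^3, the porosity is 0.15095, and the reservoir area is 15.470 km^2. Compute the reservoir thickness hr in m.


hr = Vp / (A * 1e6 * phi)
hr = 1.1080e+09 / (15.470 * 1e6 * 0.15095)
hr = 474.48 m


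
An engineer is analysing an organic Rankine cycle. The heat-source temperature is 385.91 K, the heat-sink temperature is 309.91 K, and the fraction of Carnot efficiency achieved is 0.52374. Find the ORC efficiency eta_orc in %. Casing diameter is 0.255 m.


eta_orc = (1 - Tc/Th) * f * 100
eta_orc = (1 - 309.91/385.91) * 0.52374 * 100
eta_orc = 10.314 %


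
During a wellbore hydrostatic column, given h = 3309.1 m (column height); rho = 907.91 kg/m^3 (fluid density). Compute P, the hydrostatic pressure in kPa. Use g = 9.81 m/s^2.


P = rho * g * h / 1e6
P = 907.91 * 9.81 * 3309.1 / 1e6
P = 29.47282 MPa
Convert: 29.47282 MPa * 1000.0 = 29473 kPa
P = 29473 kPa


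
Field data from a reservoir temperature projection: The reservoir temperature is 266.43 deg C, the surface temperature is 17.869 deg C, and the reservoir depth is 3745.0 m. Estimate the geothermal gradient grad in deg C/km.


grad = (T_res - T_surf) / d * 1000
grad = (266.43 - 17.869) / 3745.0 * 1000
grad = 66.371 deg C/km


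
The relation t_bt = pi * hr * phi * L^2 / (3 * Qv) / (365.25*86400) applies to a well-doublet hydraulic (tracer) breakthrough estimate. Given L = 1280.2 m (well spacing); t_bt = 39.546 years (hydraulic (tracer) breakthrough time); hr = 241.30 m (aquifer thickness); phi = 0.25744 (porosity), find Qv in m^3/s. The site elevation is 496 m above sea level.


Qv = pi*hr*phi*L^2 / (3*t_bt*365.25*86400)
Qv = pi*241.30*0.25744*1280.2^2 / (3*39.546*365.25*86400)
Qv = 0.085430 m^3/s


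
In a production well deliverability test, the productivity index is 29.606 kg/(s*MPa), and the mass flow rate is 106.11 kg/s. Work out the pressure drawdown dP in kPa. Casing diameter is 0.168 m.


dP = mdot * 1000 / PI
dP = 106.11 * 1000 / 29.606
dP = 3584.1 kPa


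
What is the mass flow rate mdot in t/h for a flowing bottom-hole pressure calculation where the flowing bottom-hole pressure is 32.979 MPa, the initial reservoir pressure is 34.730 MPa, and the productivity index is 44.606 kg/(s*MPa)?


mdot = (P_i - P_wf) * PI
mdot = (34.730 - 32.979) * 44.606
mdot = 78.10511 kg/s
Convert: 78.10511 kg/s * 3.6 = 281.18 t/h
mdot = 281.18 t/h


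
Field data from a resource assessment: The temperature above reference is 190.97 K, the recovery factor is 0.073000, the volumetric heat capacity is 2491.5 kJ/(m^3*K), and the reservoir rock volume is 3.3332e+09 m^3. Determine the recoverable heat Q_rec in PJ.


Step 1: Q_s = Vr*rhoc*dT/1e12 = 3.3332e+09*2491.5*190.97/1e12 = 1585.942 PJ
Step 2: Q_rec = Q_s * RF = 1585.942 * 0.073 = 115.77 PJ
Q_rec = 115.77 PJ


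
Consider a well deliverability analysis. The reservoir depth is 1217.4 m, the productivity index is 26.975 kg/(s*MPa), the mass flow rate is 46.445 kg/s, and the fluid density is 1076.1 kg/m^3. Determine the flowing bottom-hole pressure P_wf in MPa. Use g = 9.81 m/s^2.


Step 1: P_i = rho*g*h/1e6 = 1076.1*9.81*1217.4/1e6 = 12.85153 MPa
Step 2: P_wf = P_i - mdot/PI = 12.85153 - 46.445/26.975 = 11.130 MPa
P_wf = 11.130 MPa


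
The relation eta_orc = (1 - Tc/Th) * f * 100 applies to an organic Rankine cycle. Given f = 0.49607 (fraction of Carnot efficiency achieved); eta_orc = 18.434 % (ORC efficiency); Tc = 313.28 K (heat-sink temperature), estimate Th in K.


Th = Tc / (1 - (eta_orc/100)/f)
Th = 313.28 / (1 - (18.434/100)/0.49607)
Th = 498.54 K


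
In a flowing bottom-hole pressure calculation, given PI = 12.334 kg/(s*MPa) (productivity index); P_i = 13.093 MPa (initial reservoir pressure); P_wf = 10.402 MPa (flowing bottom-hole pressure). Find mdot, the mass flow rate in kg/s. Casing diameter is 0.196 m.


mdot = (P_i - P_wf) * PI
mdot = (13.093 - 10.402) * 12.334
mdot = 33.191 kg/s


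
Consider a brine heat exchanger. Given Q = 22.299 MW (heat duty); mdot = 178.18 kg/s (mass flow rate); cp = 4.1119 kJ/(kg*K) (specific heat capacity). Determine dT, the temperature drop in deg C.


dT = Q * 1000 / (mdot * cp)
dT = 22.299 * 1000 / (178.18 * 4.1119)
dT = 30.43574 K
Convert (temperature difference, 1 K = 1 deg C): 30.43574 K = 30.43574 deg C
dT = 30.436 deg C


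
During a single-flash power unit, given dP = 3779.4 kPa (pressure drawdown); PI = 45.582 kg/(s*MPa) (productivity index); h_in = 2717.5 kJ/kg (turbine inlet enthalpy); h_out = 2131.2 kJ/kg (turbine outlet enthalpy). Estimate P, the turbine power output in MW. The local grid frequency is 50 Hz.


Step 1: mdot = PI * dP / 1000 = 45.582 * 3779.4 / 1000 = 172.2726 kg/s
Step 2: P = mdot*(h_in - h_out)/1000 = 172.2726*(2717.5 - 2131.2)/1000 = 101.00 MW
P = 101.00 MW


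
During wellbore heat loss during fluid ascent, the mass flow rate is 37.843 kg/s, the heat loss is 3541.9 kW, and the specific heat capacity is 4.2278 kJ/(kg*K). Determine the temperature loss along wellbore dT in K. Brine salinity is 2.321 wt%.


dT = Q_loss / (mdot * cp)
dT = 3541.9 / (37.843 * 4.2278)
dT = 22.138 K


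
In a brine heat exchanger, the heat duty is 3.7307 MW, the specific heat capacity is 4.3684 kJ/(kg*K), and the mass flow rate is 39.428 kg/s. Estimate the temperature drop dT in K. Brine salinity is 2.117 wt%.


dT = Q * 1000 / (mdot * cp)
dT = 3.7307 * 1000 / (39.428 * 4.3684)
dT = 21.660 K


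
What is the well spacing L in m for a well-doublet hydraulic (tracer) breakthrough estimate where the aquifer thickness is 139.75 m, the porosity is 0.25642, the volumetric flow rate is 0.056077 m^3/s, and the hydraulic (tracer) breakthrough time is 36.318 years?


L = sqrt(t_bt*365.25*86400*3*Qv / (pi*hr*phi))
L = sqrt(36.318*365.25*86400*3*0.056077 / (pi*139.75*0.25642))
L = 1308.7 m


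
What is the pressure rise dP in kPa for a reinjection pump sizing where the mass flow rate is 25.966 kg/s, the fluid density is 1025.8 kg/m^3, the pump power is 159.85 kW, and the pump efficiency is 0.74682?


dP = P_pump * rho * eta / mdot
dP = 159.85 * 1025.8 * 0.74682 / 25.966
dP = 4716.1 kPa


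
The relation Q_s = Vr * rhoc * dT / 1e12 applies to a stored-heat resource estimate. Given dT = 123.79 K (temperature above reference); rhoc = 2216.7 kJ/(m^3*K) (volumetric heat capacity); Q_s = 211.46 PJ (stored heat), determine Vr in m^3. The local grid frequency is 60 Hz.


Vr = Q_s * 1e12 / (rhoc * dT)
Vr = 211.46 * 1e12 / (2216.7 * 123.79)
Vr = 7.7061e+08 m^3


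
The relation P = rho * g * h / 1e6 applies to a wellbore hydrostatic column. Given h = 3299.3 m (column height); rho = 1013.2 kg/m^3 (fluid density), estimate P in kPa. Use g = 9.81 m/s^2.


P = rho * g * h / 1e6
P = 1013.2 * 9.81 * 3299.3 / 1e6
P = 32.79337 MPa
Convert: 32.79337 MPa * 1000.0 = 32793 kPa
P = 32793 kPa


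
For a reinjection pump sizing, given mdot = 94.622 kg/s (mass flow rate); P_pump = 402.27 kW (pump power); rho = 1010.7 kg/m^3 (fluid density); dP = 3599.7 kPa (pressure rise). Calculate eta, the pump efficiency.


eta = mdot * dP / (rho * P_pump)
eta = 94.622 * 3599.7 / (1010.7 * 402.27)
eta = 0.83776


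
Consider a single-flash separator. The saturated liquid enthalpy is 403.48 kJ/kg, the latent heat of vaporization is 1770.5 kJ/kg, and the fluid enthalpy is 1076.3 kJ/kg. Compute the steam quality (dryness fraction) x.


x = (h - hf) / hfg
x = (1076.3 - 403.48) / 1770.5
x = 0.38002


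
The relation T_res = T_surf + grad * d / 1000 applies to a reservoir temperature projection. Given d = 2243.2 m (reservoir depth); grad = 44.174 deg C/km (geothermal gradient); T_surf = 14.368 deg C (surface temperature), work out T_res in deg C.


T_res = T_surf + grad * d / 1000
T_res = 14.368 + 44.174 * 2243.2 / 1000
T_res = 113.46 deg C


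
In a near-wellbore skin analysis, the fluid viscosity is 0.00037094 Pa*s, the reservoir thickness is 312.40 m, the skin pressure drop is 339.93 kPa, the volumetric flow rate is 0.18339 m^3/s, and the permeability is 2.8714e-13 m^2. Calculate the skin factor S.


S = dP_s * 1000 * 2*pi*k*hr / (q*mu)
S = 339.93 * 1000 * 2*pi*2.8714e-13*312.40 / (0.18339*0.00037094)
S = 2.8164


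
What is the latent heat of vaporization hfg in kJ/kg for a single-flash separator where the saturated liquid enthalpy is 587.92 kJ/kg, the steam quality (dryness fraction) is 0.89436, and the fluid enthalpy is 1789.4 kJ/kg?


hfg = (h - hf) / x
hfg = (1789.4 - 587.92) / 0.89436
hfg = 1343.4 kJ/kg


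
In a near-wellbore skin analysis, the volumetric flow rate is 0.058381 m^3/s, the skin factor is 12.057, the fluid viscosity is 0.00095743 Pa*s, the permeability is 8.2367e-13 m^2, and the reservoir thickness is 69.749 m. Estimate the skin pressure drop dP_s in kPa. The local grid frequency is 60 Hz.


dP_s = S * q * mu / (2*pi*k*hr) / 1000
dP_s = 12.057 * 0.058381 * 0.00095743 / (2*pi*8.2367e-13*69.749) / 1000
dP_s = 1867.0 kPa


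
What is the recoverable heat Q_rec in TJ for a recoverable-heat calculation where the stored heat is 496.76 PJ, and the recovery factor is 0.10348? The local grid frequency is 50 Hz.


Q_rec = Q_s * RF
Q_rec = 496.76 * 0.10348
Q_rec = 51.40472 PJ
Convert: 51.40472 PJ * 1000.0 = 51405 TJ
Q_rec = 51405 TJ


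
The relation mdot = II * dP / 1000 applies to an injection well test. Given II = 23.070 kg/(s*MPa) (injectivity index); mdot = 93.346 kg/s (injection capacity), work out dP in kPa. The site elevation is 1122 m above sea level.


dP = mdot * 1000 / II
dP = 93.346 * 1000 / 23.070
dP = 4046.2 kPa


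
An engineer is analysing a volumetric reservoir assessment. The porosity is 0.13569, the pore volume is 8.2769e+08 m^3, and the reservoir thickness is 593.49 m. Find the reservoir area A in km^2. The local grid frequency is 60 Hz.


A = Vp / (1e6 * hr * phi)
A = 8.2769e+08 / (1e6 * 593.49 * 0.13569)
A = 10.278 km^2


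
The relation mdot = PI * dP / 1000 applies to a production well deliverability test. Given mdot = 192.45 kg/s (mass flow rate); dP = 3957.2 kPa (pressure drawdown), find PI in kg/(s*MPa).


PI = mdot * 1000 / dP
PI = 192.45 * 1000 / 3957.2
PI = 48.633 kg/(s*MPa)


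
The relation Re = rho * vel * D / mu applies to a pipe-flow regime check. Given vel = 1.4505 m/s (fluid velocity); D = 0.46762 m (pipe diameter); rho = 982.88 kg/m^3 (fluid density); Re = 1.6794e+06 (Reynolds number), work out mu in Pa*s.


mu = rho * vel * D / Re
mu = 982.88 * 1.4505 * 0.46762 / 1.6794e+06
mu = 0.00039697 Pa*s


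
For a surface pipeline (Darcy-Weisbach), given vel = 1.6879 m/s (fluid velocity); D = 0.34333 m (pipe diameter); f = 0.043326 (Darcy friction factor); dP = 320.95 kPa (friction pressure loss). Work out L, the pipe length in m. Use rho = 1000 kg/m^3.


L = dP*1000*D / (f*rho*vel^2/2)
L = 320.95*1000*0.34333 / (0.043326*1000*1.6879^2/2)
L = 1785.4 m


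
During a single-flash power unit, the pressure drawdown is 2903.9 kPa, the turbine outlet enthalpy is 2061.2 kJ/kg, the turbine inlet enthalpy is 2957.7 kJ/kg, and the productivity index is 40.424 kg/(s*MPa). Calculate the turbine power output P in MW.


Step 1: mdot = PI * dP / 1000 = 40.424 * 2903.9 / 1000 = 117.3873 kg/s
Step 2: P = mdot*(h_in - h_out)/1000 = 117.3873*(2957.7 - 2061.2)/1000 = 105.24 MW
P = 105.24 MW


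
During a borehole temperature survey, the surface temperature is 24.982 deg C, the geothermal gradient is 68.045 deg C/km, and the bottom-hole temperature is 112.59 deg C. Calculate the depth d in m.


d = (T_d - T_surf) / grad * 1000
d = (112.59 - 24.982) / 68.045 * 1000
d = 1287.5 m


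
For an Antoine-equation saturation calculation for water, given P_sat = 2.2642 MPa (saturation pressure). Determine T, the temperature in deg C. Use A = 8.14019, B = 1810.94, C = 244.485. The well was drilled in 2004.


T = B / (A - log10(P_sat * 760 / 0.101325)) - C
T = 1810.94 / (8.14019 - log10(2.2642 * 760 / 0.101325)) - 244.485
T = 218.65 deg C


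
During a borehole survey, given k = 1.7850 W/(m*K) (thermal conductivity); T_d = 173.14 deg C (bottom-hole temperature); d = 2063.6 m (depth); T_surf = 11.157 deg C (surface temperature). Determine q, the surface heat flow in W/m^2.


Step 1: grad = (T_d - T_surf)/d * 1000 = (173.14 - 11.157)/2063.6 * 1000 = 78.49535 deg C/km
Step 2: q = k * grad / 1000 = 1.785 * 78.49535 / 1000 = 0.14011 W/m^2
q = 0.14011 W/m^2


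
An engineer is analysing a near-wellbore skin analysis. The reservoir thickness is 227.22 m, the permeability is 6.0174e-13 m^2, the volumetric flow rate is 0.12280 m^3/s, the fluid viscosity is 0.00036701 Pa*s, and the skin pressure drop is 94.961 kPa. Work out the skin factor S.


S = dP_s * 1000 * 2*pi*k*hr / (q*mu)
S = 94.961 * 1000 * 2*pi*6.0174e-13*227.22 / (0.12280*0.00036701)
S = 1.8101


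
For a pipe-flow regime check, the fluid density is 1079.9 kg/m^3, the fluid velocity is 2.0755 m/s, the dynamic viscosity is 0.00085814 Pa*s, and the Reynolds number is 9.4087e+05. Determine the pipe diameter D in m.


D = Re * mu / (rho * vel)
D = 9.4087e+05 * 0.00085814 / (1079.9 * 2.0755)
D = 0.36023 m


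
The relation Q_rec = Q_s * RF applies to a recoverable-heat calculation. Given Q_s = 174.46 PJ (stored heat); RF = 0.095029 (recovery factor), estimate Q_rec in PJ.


Q_rec = Q_s * RF
Q_rec = 174.46 * 0.095029
Q_rec = 16.579 PJ


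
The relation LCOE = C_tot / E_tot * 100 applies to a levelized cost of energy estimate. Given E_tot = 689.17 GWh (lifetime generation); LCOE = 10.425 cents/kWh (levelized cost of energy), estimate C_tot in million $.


C_tot = LCOE / 100 * E_tot
C_tot = 10.425 / 100 * 689.17
C_tot = 71.846 million $


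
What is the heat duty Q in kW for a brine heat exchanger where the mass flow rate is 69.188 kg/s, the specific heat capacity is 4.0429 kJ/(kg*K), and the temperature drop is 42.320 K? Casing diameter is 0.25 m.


Q = mdot * cp * dT / 1000
Q = 69.188 * 4.0429 * 42.320 / 1000
Q = 11.83776 MW
Convert: 11.83776 MW * 1000.0 = 11838 kW
Q = 11838 kW


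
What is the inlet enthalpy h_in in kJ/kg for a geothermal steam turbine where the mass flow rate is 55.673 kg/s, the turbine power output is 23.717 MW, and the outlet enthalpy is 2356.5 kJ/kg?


h_in = h_out + P * 1000 / mdot
h_in = 2356.5 + 23.717 * 1000 / 55.673
h_in = 2782.5 kJ/kg


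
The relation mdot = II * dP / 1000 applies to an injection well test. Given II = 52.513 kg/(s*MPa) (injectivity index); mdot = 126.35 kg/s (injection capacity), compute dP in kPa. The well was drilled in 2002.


dP = mdot * 1000 / II
dP = 126.35 * 1000 / 52.513
dP = 2406.1 kPa


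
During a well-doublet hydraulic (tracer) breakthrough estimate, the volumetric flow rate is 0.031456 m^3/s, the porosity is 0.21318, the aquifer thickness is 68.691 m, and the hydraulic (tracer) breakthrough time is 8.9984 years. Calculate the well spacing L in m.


L = sqrt(t_bt*365.25*86400*3*Qv / (pi*hr*phi))
L = sqrt(8.9984*365.25*86400*3*0.031456 / (pi*68.691*0.21318))
L = 763.22 m


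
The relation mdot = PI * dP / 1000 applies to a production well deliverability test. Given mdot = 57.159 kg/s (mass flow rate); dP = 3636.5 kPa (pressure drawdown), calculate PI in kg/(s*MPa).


PI = mdot * 1000 / dP
PI = 57.159 * 1000 / 3636.5
PI = 15.718 kg/(s*MPa)


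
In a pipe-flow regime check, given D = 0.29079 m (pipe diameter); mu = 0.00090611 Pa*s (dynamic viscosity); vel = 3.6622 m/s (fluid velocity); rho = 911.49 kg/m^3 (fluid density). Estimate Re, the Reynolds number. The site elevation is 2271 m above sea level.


Re = rho * vel * D / mu
Re = 911.49 * 3.6622 * 0.29079 / 0.00090611
Re = 1.0713e+06


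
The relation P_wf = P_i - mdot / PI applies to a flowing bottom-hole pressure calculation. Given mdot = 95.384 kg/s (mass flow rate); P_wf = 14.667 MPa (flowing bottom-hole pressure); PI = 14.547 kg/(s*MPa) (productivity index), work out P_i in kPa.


P_i = P_wf + mdot / PI
P_i = 14.667 + 95.384 / 14.547
P_i = 21.22395 MPa
Convert: 21.22395 MPa * 1000.0 = 21224 kPa
P_i = 21224 kPa


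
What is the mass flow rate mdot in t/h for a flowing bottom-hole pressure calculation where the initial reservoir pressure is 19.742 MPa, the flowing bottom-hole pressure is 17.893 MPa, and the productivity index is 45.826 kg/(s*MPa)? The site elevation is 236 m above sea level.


mdot = (P_i - P_wf) * PI
mdot = (19.742 - 17.893) * 45.826
mdot = 84.73227 kg/s
Convert: 84.73227 kg/s * 3.6 = 305.04 t/h
mdot = 305.04 t/h


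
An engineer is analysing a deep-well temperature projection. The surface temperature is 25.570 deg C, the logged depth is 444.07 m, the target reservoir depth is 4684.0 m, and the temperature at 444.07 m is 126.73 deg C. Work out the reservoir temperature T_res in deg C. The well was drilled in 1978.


Step 1: grad = (T_d1 - T_surf)/d1 * 1000 = (126.73 - 25.57)/444.07 * 1000 = 227.8019 deg C/km
Step 2: T_res = T_surf + grad*d2/1000 = 25.57 + 227.8019*4684.0/1000 = 1092.6 deg C
T_res = 1092.6 deg C


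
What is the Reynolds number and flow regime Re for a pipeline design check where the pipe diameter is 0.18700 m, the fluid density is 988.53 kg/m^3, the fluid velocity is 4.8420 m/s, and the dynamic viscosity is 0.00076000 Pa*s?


Step 1: Re = rho*vel*D/mu = 988.53*4.842*0.187/0.00076 = 1.1777e+06
Step 2: Re = 1.1777e+06 > 4000, so flow is turbulent.
Re = 1.1777e+06 (turbulent)


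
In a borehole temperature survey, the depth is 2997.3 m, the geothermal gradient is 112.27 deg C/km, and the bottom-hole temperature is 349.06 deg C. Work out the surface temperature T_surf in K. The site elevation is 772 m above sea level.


T_surf = T_d - grad * d / 1000
T_surf = 349.06 - 112.27 * 2997.3 / 1000
T_surf = 12.55313 deg C
Convert to K: 12.55313 + 273.15 = 285.70 K
T_surf = 285.70 K


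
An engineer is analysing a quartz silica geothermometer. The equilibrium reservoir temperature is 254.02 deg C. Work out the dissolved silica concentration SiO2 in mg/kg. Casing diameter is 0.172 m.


SiO2 = 10^(5.19 - 1309/(T_eq + 273.15))
SiO2 = 10^(5.19 - 1309/(254.02 + 273.15))
SiO2 = 509.25 mg/kg


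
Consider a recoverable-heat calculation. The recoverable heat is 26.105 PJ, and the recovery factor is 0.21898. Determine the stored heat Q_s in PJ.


Q_s = Q_rec / RF
Q_s = 26.105 / 0.21898
Q_s = 119.21 PJ


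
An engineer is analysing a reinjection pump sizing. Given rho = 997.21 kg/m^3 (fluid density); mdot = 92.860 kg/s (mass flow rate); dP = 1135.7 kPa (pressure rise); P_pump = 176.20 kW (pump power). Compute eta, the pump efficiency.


eta = mdot * dP / (rho * P_pump)
eta = 92.860 * 1135.7 / (997.21 * 176.20)
eta = 0.60021


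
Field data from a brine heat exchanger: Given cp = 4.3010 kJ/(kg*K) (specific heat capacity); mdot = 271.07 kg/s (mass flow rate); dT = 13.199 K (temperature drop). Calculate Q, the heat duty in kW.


Q = mdot * cp * dT / 1000
Q = 271.07 * 4.3010 * 13.199 / 1000
Q = 15.38835 MW
Convert: 15.38835 MW * 1000.0 = 15388 kW
Q = 15388 kW


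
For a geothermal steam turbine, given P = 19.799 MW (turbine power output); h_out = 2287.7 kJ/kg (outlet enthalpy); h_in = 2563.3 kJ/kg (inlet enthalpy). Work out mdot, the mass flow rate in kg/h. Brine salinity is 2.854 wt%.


mdot = P * 1000 / (h_in - h_out)
mdot = 19.799 * 1000 / (2563.3 - 2287.7)
mdot = 71.83962 kg/s
Convert: 71.83962 kg/s * 3600.0 = 2.5862e+05 kg/h
mdot = 2.5862e+05 kg/h


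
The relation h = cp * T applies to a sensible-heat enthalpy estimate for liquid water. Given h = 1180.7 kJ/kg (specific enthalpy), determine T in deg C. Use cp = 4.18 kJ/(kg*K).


T = h / cp
T = 1180.7 / 4.18
T = 282.46 deg C


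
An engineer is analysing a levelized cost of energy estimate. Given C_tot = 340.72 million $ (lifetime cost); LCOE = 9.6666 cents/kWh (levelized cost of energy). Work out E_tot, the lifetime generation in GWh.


E_tot = C_tot / LCOE * 100
E_tot = 340.72 / 9.6666 * 100
E_tot = 3524.7 GWh


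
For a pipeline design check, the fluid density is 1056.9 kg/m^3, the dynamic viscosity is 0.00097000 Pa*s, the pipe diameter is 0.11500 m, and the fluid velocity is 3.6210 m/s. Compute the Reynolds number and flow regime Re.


Step 1: Re = rho*vel*D/mu = 1056.9*3.621*0.115/0.00097 = 4.5372e+05
Step 2: Re = 4.5372e+05 > 4000, so flow is turbulent.
Re = 4.5372e+05 (turbulent)


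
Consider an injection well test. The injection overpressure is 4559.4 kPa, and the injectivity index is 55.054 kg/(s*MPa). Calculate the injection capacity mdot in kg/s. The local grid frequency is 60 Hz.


mdot = II * dP / 1000
mdot = 55.054 * 4559.4 / 1000
mdot = 251.01 kg/s


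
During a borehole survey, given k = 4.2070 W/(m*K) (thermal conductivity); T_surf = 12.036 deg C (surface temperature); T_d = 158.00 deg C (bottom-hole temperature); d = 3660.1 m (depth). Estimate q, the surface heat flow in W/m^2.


Step 1: grad = (T_d - T_surf)/d * 1000 = (158.0 - 12.036)/3660.1 * 1000 = 39.87978 deg C/km
Step 2: q = k * grad / 1000 = 4.207 * 39.87978 / 1000 = 0.16777 W/m^2
q = 0.16777 W/m^2


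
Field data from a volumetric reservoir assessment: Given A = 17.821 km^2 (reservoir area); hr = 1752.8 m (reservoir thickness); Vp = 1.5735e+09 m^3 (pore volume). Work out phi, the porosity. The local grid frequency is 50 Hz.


phi = Vp / (A * 1e6 * hr)
phi = 1.5735e+09 / (17.821 * 1e6 * 1752.8)
phi = 0.050374
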